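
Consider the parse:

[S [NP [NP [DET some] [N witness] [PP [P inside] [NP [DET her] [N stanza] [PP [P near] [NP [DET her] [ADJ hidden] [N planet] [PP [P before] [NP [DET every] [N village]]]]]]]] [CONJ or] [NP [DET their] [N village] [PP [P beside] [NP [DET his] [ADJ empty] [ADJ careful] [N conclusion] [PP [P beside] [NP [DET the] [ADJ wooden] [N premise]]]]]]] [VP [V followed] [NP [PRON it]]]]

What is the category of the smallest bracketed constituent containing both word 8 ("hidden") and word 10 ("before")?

NP

Word 8 lies under S → NP → NP → PP → NP → PP → NP → ADJ; word 10 lies under S → NP → NP → PP → NP → PP → NP → PP → P. The lowest shared node is the NP.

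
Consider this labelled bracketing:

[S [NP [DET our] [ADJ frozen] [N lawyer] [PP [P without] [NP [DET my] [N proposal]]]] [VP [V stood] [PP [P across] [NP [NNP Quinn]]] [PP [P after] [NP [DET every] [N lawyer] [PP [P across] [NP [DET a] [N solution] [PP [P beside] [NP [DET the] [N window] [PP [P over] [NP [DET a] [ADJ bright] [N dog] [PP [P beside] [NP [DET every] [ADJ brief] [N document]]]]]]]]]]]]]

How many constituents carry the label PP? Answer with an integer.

7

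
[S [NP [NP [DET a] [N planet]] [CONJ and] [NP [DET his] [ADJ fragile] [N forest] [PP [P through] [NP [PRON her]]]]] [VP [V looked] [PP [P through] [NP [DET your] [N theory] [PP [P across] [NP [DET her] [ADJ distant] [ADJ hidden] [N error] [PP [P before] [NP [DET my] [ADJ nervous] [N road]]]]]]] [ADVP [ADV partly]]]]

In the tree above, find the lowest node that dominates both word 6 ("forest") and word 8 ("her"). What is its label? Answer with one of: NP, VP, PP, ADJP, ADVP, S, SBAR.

Both words fall inside [NP his fragile forest through her] (words 4–8), and no smaller constituent contains them both. Label: NP.

NP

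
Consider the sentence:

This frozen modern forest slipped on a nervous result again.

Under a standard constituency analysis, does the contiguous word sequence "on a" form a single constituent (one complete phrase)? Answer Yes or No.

"on" belongs to the preposition "on" while "a" belongs to the noun phrase "a nervous result"; a span that runs across that boundary is not a single phrase.

No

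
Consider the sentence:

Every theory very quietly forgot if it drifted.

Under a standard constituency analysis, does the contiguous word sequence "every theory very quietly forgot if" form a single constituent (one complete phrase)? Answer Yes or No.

No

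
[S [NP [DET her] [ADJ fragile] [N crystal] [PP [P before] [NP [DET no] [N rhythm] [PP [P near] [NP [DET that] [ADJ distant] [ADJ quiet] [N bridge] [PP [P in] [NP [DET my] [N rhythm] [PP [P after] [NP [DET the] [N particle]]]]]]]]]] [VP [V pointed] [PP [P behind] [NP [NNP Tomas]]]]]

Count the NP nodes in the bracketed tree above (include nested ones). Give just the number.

Scanning left to right, an opening `[NP` appears at word positions 1, 5, 8, 13, 16, 20 — 6 in total.

6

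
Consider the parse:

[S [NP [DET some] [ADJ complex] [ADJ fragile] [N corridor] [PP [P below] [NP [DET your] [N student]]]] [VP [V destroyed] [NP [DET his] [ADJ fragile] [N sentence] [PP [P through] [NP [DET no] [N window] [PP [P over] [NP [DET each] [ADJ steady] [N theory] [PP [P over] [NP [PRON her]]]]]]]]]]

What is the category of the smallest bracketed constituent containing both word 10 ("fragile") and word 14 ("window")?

The smallest bracket enclosing both words is [NP his fragile sentence through no window over each steady theory over her], so the label is NP.

NP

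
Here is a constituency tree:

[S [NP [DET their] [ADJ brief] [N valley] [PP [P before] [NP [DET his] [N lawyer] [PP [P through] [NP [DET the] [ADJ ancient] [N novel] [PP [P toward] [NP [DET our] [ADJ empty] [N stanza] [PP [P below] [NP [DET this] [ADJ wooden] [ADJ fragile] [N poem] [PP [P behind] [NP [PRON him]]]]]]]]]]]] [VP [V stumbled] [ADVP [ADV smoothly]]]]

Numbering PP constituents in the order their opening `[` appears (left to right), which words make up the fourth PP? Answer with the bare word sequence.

below this wooden fragile poem behind him

In left-to-right order the PP constituents are "before his lawyer through the ancient novel toward our empty stanza below this wooden fragile poem behind him"; "through the ancient novel toward our empty stanza below this wooden fragile poem behind him"; "toward our empty stanza below this wooden fragile poem behind him"; "below this wooden fragile poem behind him"; "behind him". Number 4 is "below this wooden fragile poem behind him".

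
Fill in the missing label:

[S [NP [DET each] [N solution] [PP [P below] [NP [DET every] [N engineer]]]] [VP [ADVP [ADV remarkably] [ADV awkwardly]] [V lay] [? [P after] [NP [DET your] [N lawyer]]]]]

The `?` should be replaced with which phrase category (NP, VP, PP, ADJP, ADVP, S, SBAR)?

PP

A constituent whose immediate children are P 'after', NP is a prepositional phrase: PP.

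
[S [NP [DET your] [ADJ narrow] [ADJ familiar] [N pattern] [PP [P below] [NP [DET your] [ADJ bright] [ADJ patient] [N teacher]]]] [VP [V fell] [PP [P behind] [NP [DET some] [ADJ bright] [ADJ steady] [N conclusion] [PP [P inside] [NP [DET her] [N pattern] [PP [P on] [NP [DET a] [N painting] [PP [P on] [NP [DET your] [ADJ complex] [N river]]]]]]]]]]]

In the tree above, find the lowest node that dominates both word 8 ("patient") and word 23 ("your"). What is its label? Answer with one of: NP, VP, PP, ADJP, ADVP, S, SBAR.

The smallest bracket enclosing both words is [S your narrow familiar pattern below your bright patient teacher fell behind some bright steady conclusion inside her pattern on a painting on your complex river], so the label is S.

S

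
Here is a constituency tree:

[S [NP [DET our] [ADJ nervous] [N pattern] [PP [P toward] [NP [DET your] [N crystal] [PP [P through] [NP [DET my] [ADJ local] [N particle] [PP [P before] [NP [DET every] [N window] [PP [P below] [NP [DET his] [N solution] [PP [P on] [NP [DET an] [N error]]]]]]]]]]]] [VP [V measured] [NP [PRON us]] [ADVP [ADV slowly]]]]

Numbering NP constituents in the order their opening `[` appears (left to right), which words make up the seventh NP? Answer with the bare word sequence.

us

In left-to-right order the NP constituents are "our nervous pattern toward your crystal through my local particle before every window below his solution on an error"; "your crystal through my local particle before every window below his solution on an error"; "my local particle before every window below his solution on an error"; "every window below his solution on an error"; "his solution on an error"; "an error"; "us". Number 7 is "us".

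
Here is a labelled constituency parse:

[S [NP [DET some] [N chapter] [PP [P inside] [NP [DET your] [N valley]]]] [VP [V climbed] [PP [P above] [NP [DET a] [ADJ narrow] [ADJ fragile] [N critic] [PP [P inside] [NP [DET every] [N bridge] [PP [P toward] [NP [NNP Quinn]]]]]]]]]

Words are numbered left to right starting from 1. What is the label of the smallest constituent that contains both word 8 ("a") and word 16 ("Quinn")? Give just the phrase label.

NP

The smallest bracket enclosing both words is [NP a narrow fragile critic inside every bridge toward Quinn], so the label is NP.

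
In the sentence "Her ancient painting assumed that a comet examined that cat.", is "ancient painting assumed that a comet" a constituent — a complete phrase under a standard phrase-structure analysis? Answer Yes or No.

The sequence begins inside the noun phrase "her ancient painting" and ends inside the verb phrase "assumed that a comet examined that cat"; it crosses a phrase boundary, so no single node in the tree spans exactly those words.

No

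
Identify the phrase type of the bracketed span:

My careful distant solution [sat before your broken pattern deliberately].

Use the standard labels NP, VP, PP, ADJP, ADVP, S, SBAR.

VP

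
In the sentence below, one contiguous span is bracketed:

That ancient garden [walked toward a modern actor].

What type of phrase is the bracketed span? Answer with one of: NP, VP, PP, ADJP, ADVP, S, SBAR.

VP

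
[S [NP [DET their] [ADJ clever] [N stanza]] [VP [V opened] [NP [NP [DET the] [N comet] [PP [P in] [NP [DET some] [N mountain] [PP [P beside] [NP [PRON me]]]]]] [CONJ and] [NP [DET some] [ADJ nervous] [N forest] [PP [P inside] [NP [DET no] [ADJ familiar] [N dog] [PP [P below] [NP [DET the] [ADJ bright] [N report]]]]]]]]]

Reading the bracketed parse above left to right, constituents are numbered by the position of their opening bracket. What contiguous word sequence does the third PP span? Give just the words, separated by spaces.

inside no familiar dog below the bright report

The PP opening brackets appear, in order, over: "in some mountain beside me"; "beside me"; "inside no familiar dog below the bright report"; "below the bright report". The third one spans "inside no familiar dog below the bright report".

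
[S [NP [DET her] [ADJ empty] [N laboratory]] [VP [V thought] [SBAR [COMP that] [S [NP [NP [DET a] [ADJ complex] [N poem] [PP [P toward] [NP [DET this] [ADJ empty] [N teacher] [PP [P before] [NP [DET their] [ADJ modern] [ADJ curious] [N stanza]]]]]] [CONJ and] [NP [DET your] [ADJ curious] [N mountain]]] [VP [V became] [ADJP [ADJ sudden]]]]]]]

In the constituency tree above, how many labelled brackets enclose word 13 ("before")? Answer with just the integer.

10

Path from the root down to the word: S → VP → SBAR → S → NP → NP → PP → NP → PP → P. That is 10 enclosing brackets.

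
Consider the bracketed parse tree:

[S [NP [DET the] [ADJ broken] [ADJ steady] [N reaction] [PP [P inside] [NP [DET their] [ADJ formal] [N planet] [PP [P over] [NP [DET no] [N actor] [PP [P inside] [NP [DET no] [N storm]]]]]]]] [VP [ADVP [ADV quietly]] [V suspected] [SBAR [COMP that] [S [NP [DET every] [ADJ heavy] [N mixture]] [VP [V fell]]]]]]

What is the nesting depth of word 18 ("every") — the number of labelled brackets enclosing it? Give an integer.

The word sits inside DET, which is inside NP, inside S, inside SBAR, inside VP, inside S — 6 brackets in all.

6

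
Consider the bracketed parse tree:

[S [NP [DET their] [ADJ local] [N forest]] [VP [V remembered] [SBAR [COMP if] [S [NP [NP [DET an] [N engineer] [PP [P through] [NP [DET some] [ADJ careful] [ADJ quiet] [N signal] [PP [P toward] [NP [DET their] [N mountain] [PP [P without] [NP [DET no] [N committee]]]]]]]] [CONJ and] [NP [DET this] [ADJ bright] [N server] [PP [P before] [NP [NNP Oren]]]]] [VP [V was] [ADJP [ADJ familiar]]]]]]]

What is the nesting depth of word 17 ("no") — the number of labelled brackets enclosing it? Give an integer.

13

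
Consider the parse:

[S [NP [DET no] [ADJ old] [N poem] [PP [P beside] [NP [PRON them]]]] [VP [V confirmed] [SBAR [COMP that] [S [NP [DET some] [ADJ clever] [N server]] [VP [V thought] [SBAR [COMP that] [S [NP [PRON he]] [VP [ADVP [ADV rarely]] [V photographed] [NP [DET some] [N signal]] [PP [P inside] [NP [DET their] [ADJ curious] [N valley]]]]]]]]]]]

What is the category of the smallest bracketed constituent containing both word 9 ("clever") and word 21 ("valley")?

S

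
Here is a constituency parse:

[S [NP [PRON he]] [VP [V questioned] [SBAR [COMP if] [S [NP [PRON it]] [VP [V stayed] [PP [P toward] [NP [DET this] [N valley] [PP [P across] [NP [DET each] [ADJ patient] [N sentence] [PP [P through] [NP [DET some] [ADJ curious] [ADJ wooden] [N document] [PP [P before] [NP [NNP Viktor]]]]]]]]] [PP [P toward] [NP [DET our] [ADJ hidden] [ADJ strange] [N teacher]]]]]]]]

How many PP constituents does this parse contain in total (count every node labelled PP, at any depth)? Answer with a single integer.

5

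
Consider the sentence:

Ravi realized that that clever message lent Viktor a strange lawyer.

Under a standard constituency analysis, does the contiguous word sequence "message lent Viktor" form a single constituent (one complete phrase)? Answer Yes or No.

No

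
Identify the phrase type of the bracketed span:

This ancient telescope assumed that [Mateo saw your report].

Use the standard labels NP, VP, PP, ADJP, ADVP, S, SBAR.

S

The bracketed span "Mateo saw your report" is headed by "saw", making it a clause (S).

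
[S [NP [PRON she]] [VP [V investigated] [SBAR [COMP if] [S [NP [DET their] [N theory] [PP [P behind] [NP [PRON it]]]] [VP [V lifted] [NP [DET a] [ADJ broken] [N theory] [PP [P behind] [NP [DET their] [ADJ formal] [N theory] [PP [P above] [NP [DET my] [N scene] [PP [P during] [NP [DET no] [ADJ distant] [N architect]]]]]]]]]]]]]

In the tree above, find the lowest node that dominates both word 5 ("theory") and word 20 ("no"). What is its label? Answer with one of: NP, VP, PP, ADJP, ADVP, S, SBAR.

Word 5 lies under S → VP → SBAR → S → NP → N; word 20 lies under S → VP → SBAR → S → VP → NP → PP → NP → PP → NP → PP → NP → DET. The lowest shared node is the S.

S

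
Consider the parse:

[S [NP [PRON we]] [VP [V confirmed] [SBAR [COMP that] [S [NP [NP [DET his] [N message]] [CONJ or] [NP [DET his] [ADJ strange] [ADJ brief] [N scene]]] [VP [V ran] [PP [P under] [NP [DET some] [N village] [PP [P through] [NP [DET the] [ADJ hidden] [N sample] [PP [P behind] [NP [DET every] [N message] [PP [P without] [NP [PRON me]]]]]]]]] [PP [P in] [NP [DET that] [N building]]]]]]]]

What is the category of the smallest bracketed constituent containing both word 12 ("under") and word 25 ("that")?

VP

Word 12 lies under S → VP → SBAR → S → VP → PP → P; word 25 lies under S → VP → SBAR → S → VP → PP → NP → DET. The lowest shared node is the VP.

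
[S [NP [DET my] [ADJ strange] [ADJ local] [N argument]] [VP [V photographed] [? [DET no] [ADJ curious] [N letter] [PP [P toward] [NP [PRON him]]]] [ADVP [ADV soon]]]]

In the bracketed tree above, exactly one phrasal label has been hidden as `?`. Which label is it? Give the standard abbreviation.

Looking at what the `?` directly dominates — DET 'no', ADJ 'curious', N 'letter', PP — this is a noun phrase (NP).

NP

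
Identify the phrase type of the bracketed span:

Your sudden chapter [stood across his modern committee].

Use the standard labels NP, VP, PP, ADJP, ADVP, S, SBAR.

VP

The span is built around the verb "stood" — a verb phrase (VP).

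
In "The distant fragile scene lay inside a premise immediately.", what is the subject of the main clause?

the distant fragile scene

"the distant fragile scene" is the NP that combines with the VP headed by "lay" to form the main clause — the subject.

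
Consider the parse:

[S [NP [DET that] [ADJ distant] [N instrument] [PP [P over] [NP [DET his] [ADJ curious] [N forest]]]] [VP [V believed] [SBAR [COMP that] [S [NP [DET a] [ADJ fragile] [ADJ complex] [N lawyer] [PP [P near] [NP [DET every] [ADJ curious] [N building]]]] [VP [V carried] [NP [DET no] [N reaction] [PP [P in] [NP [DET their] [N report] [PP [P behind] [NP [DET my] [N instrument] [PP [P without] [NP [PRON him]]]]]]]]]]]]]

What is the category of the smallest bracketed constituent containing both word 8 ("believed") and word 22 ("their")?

VP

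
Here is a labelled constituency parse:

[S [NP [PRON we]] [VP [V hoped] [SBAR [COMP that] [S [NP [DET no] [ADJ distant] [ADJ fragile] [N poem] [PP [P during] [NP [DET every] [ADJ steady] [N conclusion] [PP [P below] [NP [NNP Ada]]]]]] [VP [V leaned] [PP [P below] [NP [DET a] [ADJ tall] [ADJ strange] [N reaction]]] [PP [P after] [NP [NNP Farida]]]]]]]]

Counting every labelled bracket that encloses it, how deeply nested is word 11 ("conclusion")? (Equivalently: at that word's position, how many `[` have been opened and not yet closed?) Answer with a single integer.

8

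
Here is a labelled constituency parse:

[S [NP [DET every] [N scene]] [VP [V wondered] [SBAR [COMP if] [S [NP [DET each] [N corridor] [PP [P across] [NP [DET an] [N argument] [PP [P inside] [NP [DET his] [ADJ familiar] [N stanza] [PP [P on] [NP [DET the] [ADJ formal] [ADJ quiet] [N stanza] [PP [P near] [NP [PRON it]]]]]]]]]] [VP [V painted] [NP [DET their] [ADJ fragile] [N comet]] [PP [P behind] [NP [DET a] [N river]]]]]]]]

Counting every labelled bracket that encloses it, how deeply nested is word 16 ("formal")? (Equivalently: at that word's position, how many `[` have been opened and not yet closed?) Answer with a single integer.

12

Path from the root down to the word: S → VP → SBAR → S → NP → PP → NP → PP → NP → PP → NP → ADJ. That is 12 enclosing brackets.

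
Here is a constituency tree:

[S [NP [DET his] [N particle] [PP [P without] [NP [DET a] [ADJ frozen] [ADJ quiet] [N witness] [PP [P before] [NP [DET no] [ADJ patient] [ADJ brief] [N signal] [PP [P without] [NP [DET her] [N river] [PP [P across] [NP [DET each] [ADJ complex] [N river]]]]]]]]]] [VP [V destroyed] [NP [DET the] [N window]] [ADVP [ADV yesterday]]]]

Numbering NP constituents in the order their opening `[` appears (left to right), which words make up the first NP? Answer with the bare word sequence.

The NP opening brackets appear, in order, over: "his particle without a frozen quiet witness before no patient brief signal without her river across each complex river"; "a frozen quiet witness before no patient brief signal without her river across each complex river"; "no patient brief signal without her river across each complex river"; "her river across each complex river"; "each complex river"; "the window". The first one spans "his particle without a frozen quiet witness before no patient brief signal without her river across each complex river".

his particle without a frozen quiet witness before no patient brief signal without her river across each complex river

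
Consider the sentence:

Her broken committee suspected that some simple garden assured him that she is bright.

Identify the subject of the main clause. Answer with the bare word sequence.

her broken committee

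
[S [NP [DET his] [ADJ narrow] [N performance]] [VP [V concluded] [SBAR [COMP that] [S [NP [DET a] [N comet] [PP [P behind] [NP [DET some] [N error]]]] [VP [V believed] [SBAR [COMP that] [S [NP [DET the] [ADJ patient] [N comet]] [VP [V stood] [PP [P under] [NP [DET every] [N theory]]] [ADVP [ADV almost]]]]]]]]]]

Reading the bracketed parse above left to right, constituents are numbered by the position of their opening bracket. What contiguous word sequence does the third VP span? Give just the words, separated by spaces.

stood under every theory almost

Opening `[VP` markers occur at word positions 4, 11, 16; the third of these opens the constituent [VP stood under every theory almost].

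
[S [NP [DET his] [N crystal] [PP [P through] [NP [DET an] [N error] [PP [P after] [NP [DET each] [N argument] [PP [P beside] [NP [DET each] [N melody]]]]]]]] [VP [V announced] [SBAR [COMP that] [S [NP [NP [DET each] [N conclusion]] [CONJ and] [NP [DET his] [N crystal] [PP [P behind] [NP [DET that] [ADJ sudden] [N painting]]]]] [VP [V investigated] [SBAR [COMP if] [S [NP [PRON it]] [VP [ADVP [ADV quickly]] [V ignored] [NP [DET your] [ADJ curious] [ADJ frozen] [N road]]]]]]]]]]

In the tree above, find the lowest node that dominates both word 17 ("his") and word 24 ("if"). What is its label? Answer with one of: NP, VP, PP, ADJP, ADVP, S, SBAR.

S

Word 17 lies under S → VP → SBAR → S → NP → NP → DET; word 24 lies under S → VP → SBAR → S → VP → SBAR → COMP. The lowest shared node is the S.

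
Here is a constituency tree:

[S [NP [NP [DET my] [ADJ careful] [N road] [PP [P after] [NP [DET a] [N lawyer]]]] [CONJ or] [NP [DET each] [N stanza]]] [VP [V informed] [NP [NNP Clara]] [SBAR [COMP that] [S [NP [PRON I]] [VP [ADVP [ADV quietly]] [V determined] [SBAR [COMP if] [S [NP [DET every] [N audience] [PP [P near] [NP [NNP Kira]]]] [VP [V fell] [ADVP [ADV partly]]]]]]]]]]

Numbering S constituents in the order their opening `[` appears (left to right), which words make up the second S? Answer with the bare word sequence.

I quietly determined if every audience near Kira fell partly

Opening `[S` markers occur at word positions 1, 13, 17; the second of these opens the constituent [S I quietly determined if every audience near Kira fell partly].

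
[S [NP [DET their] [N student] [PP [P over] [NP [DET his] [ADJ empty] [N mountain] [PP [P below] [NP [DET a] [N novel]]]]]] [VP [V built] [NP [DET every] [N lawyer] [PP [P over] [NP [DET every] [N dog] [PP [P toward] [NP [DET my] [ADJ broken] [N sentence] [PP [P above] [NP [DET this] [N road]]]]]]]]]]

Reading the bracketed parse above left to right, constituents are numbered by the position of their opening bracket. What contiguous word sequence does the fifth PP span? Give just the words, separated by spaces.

In left-to-right order the PP constituents are "over his empty mountain below a novel"; "below a novel"; "over every dog toward my broken sentence above this road"; "toward my broken sentence above this road"; "above this road". Number 5 is "above this road".

above this road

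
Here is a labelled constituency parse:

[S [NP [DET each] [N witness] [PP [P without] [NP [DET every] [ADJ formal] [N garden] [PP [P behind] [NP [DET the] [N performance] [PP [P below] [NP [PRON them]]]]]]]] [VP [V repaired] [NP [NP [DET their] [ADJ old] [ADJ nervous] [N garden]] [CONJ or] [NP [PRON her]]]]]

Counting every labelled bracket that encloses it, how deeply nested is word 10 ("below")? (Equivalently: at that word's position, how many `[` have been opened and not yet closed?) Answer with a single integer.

8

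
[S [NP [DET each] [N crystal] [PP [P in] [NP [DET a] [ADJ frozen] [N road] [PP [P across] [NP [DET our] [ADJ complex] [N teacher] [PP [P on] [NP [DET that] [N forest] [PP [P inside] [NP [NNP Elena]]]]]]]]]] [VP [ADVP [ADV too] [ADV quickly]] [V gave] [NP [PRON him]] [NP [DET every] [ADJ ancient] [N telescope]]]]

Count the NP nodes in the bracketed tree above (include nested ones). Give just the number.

The NP constituents are: [NP each crystal in a frozen road across our complex teacher on that forest inside Elena]; [NP a frozen road across our complex teacher on that forest inside Elena]; [NP our complex teacher on that forest inside Elena]; [NP that forest inside Elena]; [NP Elena]; [NP him] …. Total: 7.

7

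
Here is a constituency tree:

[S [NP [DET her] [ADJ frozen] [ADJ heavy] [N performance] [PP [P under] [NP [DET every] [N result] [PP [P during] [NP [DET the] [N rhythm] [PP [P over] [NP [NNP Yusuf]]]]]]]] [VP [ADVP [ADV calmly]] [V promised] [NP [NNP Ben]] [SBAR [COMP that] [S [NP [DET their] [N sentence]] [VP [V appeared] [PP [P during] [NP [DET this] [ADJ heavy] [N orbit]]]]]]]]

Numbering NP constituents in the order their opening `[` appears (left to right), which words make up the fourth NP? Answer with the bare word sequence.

The NP opening brackets appear, in order, over: "her frozen heavy performance under every result during the rhythm over Yusuf"; "every result during the rhythm over Yusuf"; "the rhythm over Yusuf"; "Yusuf"; "Ben"; "their sentence"; "this heavy orbit". The fourth one spans "Yusuf".

Yusuf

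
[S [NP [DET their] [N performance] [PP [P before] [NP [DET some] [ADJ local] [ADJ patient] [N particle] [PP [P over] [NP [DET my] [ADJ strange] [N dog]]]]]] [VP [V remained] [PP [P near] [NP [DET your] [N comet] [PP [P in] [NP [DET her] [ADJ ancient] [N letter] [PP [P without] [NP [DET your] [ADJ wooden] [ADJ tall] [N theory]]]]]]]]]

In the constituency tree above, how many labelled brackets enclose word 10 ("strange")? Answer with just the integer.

7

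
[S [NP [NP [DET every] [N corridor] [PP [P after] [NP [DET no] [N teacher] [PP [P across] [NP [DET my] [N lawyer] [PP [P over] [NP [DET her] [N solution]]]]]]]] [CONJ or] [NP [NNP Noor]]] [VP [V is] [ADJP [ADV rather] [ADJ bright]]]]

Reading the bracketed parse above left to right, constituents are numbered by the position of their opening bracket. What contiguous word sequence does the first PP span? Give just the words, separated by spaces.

In left-to-right order the PP constituents are "after no teacher across my lawyer over her solution"; "across my lawyer over her solution"; "over her solution". Number 1 is "after no teacher across my lawyer over her solution".

after no teacher across my lawyer over her solution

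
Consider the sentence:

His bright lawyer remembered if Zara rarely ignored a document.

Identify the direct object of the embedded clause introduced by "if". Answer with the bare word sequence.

a document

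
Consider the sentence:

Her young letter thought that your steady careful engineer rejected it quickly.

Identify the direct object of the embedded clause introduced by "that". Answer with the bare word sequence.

Within the embedded clause introduced by "that", the direct object of "rejected" is "it".

it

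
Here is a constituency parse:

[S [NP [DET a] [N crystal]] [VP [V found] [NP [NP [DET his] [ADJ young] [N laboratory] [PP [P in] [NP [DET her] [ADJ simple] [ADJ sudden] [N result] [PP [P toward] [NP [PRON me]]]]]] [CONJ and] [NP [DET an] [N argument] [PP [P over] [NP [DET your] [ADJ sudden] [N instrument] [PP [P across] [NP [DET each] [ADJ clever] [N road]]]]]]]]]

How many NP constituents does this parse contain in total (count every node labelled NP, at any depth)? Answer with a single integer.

The NP constituents are: [NP a crystal]; [NP his young laboratory in her simple sudden result toward me and an argument over your sudden instrument across each clever road]; [NP his young laboratory in her simple sudden result toward me]; [NP her simple sudden result toward me]; [NP me]; [NP an argument over your sudden instrument across each clever road] …. Total: 8.

8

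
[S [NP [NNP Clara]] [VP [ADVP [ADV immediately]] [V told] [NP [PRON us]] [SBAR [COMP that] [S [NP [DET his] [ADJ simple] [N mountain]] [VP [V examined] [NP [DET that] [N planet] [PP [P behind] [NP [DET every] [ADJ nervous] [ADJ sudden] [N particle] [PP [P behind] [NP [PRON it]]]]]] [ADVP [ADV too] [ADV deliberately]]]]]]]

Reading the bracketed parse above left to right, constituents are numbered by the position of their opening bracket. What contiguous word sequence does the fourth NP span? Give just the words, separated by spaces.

that planet behind every nervous sudden particle behind it

Opening `[NP` markers occur at word positions 1, 4, 6, 10, 13, 18; the fourth of these opens the constituent [NP that planet behind every nervous sudden particle behind it].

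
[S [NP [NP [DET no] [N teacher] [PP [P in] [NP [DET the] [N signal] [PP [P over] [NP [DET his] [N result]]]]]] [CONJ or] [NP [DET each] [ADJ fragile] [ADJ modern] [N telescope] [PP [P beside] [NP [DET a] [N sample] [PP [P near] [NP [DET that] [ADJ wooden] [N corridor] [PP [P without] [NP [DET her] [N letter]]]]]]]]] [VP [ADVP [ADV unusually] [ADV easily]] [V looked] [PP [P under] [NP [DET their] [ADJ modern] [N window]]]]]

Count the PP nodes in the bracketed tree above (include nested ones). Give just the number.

The PP constituents are: [PP in the signal over his result]; [PP over his result]; [PP beside a sample near that wooden corridor without her letter]; [PP near that wooden corridor without her letter]; [PP without her letter]; [PP under their modern window]. Total: 6.

6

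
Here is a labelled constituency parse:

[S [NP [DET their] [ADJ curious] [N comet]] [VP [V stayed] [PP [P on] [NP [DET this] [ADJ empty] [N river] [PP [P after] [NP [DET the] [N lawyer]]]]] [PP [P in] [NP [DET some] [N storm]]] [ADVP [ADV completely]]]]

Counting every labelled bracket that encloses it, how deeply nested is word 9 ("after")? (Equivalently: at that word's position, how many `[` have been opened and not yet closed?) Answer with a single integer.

6

Counting open brackets not yet closed at "after": [S [VP [PP [NP [PP [P = 6.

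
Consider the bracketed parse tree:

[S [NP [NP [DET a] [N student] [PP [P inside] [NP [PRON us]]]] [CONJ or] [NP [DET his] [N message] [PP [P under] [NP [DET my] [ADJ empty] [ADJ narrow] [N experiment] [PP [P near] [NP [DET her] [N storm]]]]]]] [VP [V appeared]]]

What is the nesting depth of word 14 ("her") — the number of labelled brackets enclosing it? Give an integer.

8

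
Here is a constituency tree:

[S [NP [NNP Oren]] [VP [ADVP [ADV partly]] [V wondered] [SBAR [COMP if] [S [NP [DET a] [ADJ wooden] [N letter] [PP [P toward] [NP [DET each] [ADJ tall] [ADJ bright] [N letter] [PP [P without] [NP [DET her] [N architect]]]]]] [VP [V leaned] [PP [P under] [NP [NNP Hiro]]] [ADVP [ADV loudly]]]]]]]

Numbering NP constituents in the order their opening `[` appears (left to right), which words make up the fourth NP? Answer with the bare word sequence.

her architect

Opening `[NP` markers occur at word positions 1, 5, 9, 14, 18; the fourth of these opens the constituent [NP her architect].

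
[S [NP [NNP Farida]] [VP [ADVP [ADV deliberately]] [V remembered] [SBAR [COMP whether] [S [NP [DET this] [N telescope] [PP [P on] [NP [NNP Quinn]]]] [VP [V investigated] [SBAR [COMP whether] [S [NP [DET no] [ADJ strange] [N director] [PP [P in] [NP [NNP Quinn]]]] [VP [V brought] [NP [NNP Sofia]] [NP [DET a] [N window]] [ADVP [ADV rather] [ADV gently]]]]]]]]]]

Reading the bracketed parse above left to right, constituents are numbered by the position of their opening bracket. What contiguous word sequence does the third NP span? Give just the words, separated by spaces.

Quinn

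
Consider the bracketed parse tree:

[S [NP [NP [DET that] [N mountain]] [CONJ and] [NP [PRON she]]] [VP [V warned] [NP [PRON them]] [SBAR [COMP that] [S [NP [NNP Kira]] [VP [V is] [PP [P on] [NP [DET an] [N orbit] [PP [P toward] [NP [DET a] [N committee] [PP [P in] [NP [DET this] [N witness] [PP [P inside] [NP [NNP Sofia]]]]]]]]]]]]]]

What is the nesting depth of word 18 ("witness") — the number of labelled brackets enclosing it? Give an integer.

Counting open brackets not yet closed at "witness": [S [VP [SBAR [S [VP [PP [NP [PP [NP [PP [NP [N = 12.

12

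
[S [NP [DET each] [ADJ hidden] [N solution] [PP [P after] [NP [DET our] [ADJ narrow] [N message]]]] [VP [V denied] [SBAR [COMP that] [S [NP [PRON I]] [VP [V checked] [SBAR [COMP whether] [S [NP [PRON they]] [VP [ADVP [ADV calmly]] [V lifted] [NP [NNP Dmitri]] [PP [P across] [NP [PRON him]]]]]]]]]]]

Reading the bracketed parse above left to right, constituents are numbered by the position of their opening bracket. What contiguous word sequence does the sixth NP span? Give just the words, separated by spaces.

The NP opening brackets appear, in order, over: "each hidden solution after our narrow message"; "our narrow message"; "I"; "they"; "Dmitri"; "him". The sixth one spans "him".

him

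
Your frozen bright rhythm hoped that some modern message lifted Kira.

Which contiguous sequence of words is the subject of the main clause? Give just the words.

your frozen bright rhythm

In the main clause the verb is "hoped"; the NP preceding it, "your frozen bright rhythm", is the subject.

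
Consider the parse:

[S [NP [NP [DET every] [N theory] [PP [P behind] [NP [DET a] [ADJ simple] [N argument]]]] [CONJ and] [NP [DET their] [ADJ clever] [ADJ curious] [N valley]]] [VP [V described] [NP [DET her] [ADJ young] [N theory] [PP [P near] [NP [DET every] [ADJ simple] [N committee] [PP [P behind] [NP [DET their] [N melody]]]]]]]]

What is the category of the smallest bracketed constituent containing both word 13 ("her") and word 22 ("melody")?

NP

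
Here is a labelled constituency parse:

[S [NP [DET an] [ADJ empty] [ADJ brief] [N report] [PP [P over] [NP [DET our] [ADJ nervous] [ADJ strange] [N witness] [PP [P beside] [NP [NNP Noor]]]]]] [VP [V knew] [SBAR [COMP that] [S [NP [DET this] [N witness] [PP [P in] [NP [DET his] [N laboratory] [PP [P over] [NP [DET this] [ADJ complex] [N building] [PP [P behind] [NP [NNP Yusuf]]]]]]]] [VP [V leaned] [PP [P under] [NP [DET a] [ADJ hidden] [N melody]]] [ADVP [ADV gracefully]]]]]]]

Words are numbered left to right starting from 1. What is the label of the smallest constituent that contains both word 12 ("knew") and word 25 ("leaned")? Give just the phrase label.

Word 12 lies under S → VP → V; word 25 lies under S → VP → SBAR → S → VP → V. The lowest shared node is the VP.

VP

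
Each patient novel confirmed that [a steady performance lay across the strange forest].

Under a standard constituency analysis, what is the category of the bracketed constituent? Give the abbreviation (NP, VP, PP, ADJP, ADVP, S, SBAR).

"lay" is the head of the bracketed span, so the span is a clause: S.

S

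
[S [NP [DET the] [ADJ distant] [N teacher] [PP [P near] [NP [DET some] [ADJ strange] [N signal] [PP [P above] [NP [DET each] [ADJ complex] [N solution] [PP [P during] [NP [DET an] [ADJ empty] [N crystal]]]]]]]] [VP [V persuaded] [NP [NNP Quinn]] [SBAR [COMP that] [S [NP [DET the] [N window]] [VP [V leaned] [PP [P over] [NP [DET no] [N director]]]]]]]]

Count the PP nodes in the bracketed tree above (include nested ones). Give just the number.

4

Listing each PP by its span: [PP near some strange signal above each complex solution during an empty crystal]; [PP above each complex solution during an empty crystal]; [PP during an empty crystal]; [PP over no director] — that makes 4.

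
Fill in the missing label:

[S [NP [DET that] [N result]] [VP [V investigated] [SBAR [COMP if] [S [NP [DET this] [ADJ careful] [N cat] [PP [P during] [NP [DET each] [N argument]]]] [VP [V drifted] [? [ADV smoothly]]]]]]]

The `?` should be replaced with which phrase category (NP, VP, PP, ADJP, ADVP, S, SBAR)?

ADVP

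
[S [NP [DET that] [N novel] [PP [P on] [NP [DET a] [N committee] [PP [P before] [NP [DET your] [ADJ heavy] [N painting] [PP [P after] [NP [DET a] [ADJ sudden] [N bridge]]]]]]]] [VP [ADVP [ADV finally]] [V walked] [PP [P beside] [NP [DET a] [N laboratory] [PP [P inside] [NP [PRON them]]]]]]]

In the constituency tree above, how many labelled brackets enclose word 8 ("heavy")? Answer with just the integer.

7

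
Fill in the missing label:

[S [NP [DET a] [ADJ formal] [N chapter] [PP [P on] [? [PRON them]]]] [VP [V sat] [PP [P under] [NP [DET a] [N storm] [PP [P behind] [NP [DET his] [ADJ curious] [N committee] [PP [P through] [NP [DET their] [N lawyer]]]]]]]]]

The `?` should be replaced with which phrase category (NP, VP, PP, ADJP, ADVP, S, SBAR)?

NP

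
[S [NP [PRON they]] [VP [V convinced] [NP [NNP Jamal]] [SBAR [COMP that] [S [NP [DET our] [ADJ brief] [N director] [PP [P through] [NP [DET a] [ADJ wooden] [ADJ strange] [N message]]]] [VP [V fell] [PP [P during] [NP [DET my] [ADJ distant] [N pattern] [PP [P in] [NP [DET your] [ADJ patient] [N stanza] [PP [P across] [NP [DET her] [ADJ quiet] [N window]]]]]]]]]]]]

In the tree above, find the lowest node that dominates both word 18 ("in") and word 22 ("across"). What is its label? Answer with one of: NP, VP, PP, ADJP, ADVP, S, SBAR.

Word 18 lies under S → VP → SBAR → S → VP → PP → NP → PP → P; word 22 lies under S → VP → SBAR → S → VP → PP → NP → PP → NP → PP → P. The lowest shared node is the PP.

PP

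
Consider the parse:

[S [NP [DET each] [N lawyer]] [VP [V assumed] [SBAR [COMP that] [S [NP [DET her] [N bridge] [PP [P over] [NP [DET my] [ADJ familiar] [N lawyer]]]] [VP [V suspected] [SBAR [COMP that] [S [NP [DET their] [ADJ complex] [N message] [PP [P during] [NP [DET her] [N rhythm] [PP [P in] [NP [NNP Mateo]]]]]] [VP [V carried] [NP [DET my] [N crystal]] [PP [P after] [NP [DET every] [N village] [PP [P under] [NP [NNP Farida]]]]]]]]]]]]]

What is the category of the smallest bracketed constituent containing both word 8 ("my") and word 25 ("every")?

S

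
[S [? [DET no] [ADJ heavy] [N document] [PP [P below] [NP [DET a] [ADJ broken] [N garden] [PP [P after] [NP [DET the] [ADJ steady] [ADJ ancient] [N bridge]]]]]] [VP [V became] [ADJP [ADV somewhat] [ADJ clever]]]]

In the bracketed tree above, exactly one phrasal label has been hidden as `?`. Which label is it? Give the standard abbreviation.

NP

Looking at what the `?` directly dominates — DET 'no', ADJ 'heavy', N 'document', PP — this is a noun phrase (NP).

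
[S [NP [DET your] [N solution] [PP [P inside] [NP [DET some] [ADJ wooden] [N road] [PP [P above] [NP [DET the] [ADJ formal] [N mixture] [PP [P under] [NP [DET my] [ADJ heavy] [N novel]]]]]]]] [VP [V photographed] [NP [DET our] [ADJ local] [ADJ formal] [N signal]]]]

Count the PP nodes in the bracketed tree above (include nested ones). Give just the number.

3

Listing each PP by its span: [PP inside some wooden road above the formal mixture under my heavy novel]; [PP above the formal mixture under my heavy novel]; [PP under my heavy novel] — that makes 3.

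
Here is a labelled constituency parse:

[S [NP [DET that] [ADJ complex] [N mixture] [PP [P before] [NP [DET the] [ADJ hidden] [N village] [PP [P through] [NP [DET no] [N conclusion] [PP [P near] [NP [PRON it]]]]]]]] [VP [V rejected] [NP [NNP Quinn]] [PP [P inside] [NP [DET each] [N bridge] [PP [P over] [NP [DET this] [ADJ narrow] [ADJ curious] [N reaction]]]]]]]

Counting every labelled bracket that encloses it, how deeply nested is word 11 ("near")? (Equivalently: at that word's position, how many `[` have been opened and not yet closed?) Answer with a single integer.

8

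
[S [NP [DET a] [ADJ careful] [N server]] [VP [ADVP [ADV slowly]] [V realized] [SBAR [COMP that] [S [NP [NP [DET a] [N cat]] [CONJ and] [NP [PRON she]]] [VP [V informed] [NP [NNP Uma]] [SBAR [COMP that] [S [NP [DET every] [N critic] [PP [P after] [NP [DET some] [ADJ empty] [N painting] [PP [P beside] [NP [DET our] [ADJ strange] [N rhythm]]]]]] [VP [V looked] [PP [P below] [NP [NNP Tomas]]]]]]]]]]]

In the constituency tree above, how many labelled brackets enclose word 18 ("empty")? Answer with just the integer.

11

Path from the root down to the word: S → VP → SBAR → S → VP → SBAR → S → NP → PP → NP → ADJ. That is 11 enclosing brackets.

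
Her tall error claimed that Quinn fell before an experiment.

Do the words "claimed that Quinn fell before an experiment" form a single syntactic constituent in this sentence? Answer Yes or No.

Yes

These words form the whole verb phrase headed by "claimed", so yes — one constituent.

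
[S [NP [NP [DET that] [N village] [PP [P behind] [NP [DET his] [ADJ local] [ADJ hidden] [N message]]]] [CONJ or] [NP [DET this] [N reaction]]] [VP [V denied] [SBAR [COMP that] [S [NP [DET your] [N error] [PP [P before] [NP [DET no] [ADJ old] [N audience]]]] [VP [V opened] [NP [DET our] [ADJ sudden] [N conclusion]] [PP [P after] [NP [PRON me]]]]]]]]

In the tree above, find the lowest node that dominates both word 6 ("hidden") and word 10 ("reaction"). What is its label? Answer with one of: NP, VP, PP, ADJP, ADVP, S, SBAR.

NP

Word 6 lies under S → NP → NP → PP → NP → ADJ; word 10 lies under S → NP → NP → N. The lowest shared node is the NP.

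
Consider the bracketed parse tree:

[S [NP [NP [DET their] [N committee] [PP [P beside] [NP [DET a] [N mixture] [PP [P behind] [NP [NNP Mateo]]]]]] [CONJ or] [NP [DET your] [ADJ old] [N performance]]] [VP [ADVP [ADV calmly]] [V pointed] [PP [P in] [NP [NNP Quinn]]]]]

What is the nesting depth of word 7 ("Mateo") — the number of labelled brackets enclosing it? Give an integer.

8

Path from the root down to the word: S → NP → NP → PP → NP → PP → NP → NNP. That is 8 enclosing brackets.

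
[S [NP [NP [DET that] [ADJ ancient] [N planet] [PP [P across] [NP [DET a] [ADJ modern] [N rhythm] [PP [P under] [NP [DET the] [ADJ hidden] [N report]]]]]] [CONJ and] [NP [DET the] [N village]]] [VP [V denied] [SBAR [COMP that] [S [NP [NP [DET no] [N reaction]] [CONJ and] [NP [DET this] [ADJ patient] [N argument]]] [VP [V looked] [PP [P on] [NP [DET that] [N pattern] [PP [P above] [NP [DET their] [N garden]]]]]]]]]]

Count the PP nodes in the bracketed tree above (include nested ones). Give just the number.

Listing each PP by its span: [PP across a modern rhythm under the hidden report]; [PP under the hidden report]; [PP on that pattern above their garden]; [PP above their garden] — that makes 4.

4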